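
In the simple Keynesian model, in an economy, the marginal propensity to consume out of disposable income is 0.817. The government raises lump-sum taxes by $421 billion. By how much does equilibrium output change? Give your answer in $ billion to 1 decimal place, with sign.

−$1,879.5 billion

A lump-sum tax change of +$421 billion shifts disposable income by −$421 billion; first-round consumption changes by −c × ΔT = −0.817 × (+$421 billion) = −$343.957 billion.
Expenditure multiplier = 1/(1 − MPC) = 1/(1 − 0.817) = 1/0.183 ≈ 5.464.
The tax multiplier is −c × k ≈ −4.464, so ΔY = k × (−c·ΔT) = (−$343.957 billion) / 0.183 ≈ −$1,879.5 billion.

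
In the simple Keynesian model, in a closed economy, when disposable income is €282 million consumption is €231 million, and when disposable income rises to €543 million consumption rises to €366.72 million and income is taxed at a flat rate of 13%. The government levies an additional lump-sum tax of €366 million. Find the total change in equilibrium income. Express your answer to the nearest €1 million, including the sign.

MPC = ΔC/ΔYd = (366.72 − 231)/(543 − 282) = 135.72/261 = 0.52.
A lump-sum tax change of +€366 million shifts disposable income by −€366 million; first-round consumption changes by −c × ΔT = −0.52 × (+€366 million) = −€190.32 million.
Expenditure multiplier = 1/(1 − c(1−t)) = 1/(1 − 0.52×0.87) = 1/0.5476 ≈ 1.826.
The tax multiplier is −c × k ≈ −0.95, so ΔY = k × (−c·ΔT) = (−€190.32 million) / 0.5476 ≈ −€348 million.

−€348 million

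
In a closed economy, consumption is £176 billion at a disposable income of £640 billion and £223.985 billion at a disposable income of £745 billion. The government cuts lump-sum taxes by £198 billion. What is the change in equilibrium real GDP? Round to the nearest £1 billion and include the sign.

MPC = ΔC/ΔYd = (223.985 − 176)/(745 − 640) = 47.985/105 = 0.457.
A lump-sum tax change of −£198 billion shifts disposable income by +£198 billion; first-round consumption changes by −c × ΔT = −0.457 × (−£198 billion) = +£90.486 billion.
Expenditure multiplier = 1/(1 − MPC) = 1/(1 − 0.457) = 1/0.543 ≈ 1.842.
The tax multiplier is −c × k ≈ −0.842, so ΔY = k × (−c·ΔT) = (+£90.486 billion) / 0.543 ≈ +£167 billion.

+£167 billion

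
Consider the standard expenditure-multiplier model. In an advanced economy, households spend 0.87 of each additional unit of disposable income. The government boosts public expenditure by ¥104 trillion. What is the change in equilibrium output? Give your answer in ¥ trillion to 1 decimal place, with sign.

+¥800.0 trillion

Government-spending multiplier = 1/(1 − MPC) = 1/(1 − 0.87) = 1/0.13 ≈ 7.692.
ΔY = k × ΔG = (+¥104 trillion) / 0.13 = +¥800 trillion.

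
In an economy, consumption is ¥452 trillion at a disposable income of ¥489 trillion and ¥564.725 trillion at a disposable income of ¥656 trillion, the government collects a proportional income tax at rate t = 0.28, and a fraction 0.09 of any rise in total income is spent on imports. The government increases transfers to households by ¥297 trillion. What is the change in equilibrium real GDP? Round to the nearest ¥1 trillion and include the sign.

+¥332 trillion

MPC = ΔC/ΔYd = (564.725 − 452)/(656 − 489) = 112.725/167 = 0.675.
The transfer change shifts disposable income by +¥297 trillion, so first-round consumption changes by c·ΔTR = 0.675 × (+¥297 trillion) = +¥200.475 trillion.
Expenditure multiplier = 1/(1 − c(1−t) + m) = 1/(1 − 0.675×0.72 + 0.09) = 1/0.604 ≈ 1.656.
The transfer multiplier is c × k ≈ 1.118, so ΔY = k × (c·ΔTR) = (+¥200.475 trillion) / 0.604 ≈ +¥332 trillion.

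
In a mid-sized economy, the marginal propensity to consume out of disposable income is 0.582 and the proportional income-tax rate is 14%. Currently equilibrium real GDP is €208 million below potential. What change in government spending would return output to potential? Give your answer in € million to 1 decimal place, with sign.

Spending multiplier = 1/(1 − c(1−t)) = 1/(1 − 0.582×0.86) = 1/0.49948 ≈ 2.002.
Need ΔY = +€208 million, so ΔG = ΔY/k = (+€208 million) × 0.49948 ≈ +€103.9 million.
The government should increase government spending by €103.9 million.

+€103.9 million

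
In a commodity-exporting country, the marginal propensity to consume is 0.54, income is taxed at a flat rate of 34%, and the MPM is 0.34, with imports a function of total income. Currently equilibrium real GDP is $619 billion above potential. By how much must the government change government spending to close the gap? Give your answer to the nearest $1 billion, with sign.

Spending multiplier = 1/(1 − c(1−t) + m) = 1/(1 − 0.54×0.66 + 0.34) = 1/0.9836 ≈ 1.017.
Need ΔY = −$619 billion, so ΔG = ΔY/k = (−$619 billion) × 0.9836 ≈ −$609 billion.
The government should cut government spending by $609 billion.

−$609 billion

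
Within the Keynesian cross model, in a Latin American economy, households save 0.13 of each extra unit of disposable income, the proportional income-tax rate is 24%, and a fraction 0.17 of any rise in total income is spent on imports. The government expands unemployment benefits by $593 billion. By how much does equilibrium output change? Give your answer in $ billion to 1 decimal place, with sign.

MPC = 1 − MPS = 1 − 0.13 = 0.87.
The transfer change shifts disposable income by +$593 billion, so first-round consumption changes by c·ΔTR = 0.87 × (+$593 billion) = +$515.91 billion.
Expenditure multiplier = 1/(1 − c(1−t) + m) = 1/(1 − 0.87×0.76 + 0.17) = 1/0.5088 ≈ 1.965.
The transfer multiplier is c × k ≈ 1.71, so ΔY = k × (c·ΔTR) = (+$515.91 billion) / 0.5088 ≈ +$1,014 billion.

+$1,014.0 billion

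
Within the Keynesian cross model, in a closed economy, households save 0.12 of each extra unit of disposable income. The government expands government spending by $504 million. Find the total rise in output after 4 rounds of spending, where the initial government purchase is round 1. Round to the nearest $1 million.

MPC = 1 − MPS = 1 − 0.12 = 0.88.
Round 1 adds ΔG = $504 million; each later round is MPC = 0.88 times the previous.
After 4 rounds: 504 + 443.52 + 390.2976 + 343.461888 = ΔG·(1 − c^4)/(1 − c) = 504 × (1 − 0.59969536)/0.12 ≈ $1,681 million.

$1,681 million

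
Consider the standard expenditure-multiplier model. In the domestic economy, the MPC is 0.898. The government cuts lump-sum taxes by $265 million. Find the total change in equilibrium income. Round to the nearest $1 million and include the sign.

A lump-sum tax change of −$265 million shifts disposable income by +$265 million; first-round consumption changes by −c × ΔT = −0.898 × (−$265 million) = +$237.97 million.
Expenditure multiplier = 1/(1 − MPC) = 1/(1 − 0.898) = 1/0.102 ≈ 9.804.
The tax multiplier is −c × k ≈ −8.804, so ΔY = k × (−c·ΔT) = (+$237.97 million) / 0.102 ≈ +$2,333 million.

+$2,333 million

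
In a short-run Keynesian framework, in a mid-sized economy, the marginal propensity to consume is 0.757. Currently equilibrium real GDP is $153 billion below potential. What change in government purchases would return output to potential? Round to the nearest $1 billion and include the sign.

+$37 billion

Spending multiplier = 1/(1 − MPC) = 1/(1 − 0.757) = 1/0.243 ≈ 4.115.
Need ΔY = +$153 billion, so ΔG = ΔY/k = (+$153 billion) × 0.243 ≈ +$37 billion.
The government should increase government purchases by $37 billion.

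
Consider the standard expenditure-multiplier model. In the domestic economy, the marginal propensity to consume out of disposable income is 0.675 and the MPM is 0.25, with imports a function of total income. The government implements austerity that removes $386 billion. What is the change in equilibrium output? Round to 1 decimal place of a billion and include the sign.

Government-spending multiplier = 1/(1 − c + m) = 1/(1 − 0.675 + 0.25) = 1/0.575 ≈ 1.739.
ΔY = k × ΔG = (−$386 billion) / 0.575 ≈ −$671.3 billion.

−$671.3 billion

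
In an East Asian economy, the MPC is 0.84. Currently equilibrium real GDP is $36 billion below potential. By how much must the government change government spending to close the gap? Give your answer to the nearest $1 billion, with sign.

+$6 billion

Spending multiplier = 1/(1 − MPC) = 1/(1 − 0.84) = 1/0.16 = 6.25.
Need ΔY = +$36 billion, so ΔG = ΔY/k = (+$36 billion) × 0.16 ≈ +$6 billion.
The government should increase government spending by $6 billion.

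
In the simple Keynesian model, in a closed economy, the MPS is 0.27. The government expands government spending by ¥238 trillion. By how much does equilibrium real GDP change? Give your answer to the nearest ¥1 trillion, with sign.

+¥881 trillion

MPC = 1 − MPS = 1 − 0.27 = 0.73.
Spending multiplier = 1/(1 − MPC) = 1/(1 − 0.73) = 1/0.27 ≈ 3.704.
ΔY = k × ΔG = (+¥238 trillion) / 0.27 ≈ +¥881 trillion.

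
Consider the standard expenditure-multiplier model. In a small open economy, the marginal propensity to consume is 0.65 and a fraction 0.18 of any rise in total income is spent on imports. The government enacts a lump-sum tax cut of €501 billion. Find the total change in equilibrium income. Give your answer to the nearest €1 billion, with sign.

+€614 billion

A lump-sum tax change of −€501 billion shifts disposable income by +€501 billion; first-round consumption changes by −c × ΔT = −0.65 × (−€501 billion) = +€325.65 billion.
Expenditure multiplier = 1/(1 − c + m) = 1/(1 − 0.65 + 0.18) = 1/0.53 ≈ 1.887.
The tax multiplier is −c × k ≈ −1.226, so ΔY = k × (−c·ΔT) = (+€325.65 billion) / 0.53 ≈ +€614 billion.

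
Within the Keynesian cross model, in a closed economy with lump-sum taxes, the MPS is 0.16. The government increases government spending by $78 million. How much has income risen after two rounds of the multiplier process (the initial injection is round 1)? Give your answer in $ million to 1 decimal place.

$143.5 million

MPC = 1 − MPS = 1 − 0.16 = 0.84.
Round 1 adds ΔG = $78 million; each later round is MPC = 0.84 times the previous.
After 2 rounds: 78 + 65.52 = ΔG·(1 − c^2)/(1 − c) = 78 × (1 − 0.7056)/0.16 ≈ $143.5 million.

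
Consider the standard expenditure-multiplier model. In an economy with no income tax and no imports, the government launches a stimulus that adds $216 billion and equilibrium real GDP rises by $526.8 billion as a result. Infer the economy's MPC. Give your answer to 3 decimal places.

Implied spending multiplier k = ΔY/ΔG = 526.8/216 ≈ 2.4389.
Since k = 1/(1 − MPC), MPC = 1 − 1/k = 1 − ΔG/ΔY = 1 − 216/526.8 ≈ 0.590.

0.590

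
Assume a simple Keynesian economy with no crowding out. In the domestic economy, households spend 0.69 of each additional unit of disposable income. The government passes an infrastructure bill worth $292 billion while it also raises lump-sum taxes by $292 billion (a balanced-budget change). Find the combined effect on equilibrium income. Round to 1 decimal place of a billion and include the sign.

+$292.0 billion

Expenditure multiplier = 1/(1 − MPC) = 1/(1 − 0.69) = 1/0.31 ≈ 3.226.
ΔG contributes k·ΔG = (+$292 billion) / 0.31 ≈ +$941.9 billion.
ΔT of +$292 billion changes first-round spending by −c·ΔT = −$201.48 billion, contributing k·(−c·ΔT) = (−$201.48 billion) / 0.31 ≈ −$649.9 billion.
With ΔG = ΔT and no other leakages, the balanced-budget multiplier is 1, so ΔY = ΔG = +$292 billion.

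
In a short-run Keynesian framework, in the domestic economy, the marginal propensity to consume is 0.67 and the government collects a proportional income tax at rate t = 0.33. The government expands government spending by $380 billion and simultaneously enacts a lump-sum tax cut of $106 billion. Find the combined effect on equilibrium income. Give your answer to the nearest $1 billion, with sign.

Expenditure multiplier = 1/(1 − c(1−t)) = 1/(1 − 0.67×0.67) = 1/0.5511 ≈ 1.815.
ΔG contributes k·ΔG = (+$380 billion) / 0.5511 ≈ +$689.5 billion.
ΔT of −$106 billion changes first-round spending by −c·ΔT = +$71.02 billion, contributing k·(−c·ΔT) = (+$71.02 billion) / 0.5511 ≈ +$128.9 billion.
Net ΔY = k(ΔG − c·ΔT) = (+$451.02 billion) / 0.5511 ≈ +$818 billion.

+$818 billion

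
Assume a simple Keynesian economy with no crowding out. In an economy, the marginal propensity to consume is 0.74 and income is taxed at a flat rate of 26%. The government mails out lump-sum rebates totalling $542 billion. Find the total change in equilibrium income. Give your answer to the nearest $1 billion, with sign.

A lump-sum tax change of −$542 billion shifts disposable income by +$542 billion; first-round consumption changes by −c × ΔT = −0.74 × (−$542 billion) = +$401.08 billion.
Expenditure multiplier = 1/(1 − c(1−t)) = 1/(1 − 0.74×0.74) = 1/0.4524 ≈ 2.21.
The tax multiplier is −c × k ≈ −1.636, so ΔY = k × (−c·ΔT) = (+$401.08 billion) / 0.4524 ≈ +$887 billion.

+$887 billion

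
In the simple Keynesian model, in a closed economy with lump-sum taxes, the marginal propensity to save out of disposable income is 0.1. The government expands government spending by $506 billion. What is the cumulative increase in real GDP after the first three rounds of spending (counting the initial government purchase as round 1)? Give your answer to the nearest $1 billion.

MPC = 1 − MPS = 1 − 0.1 = 0.9.
Round 1 adds ΔG = $506 billion; each later round is MPC = 0.9 times the previous.
After 3 rounds: 506 + 455.4 + 409.86 = ΔG·(1 − c^3)/(1 − c) = 506 × (1 − 0.729)/0.1 ≈ $1,371 billion.

$1,371 billion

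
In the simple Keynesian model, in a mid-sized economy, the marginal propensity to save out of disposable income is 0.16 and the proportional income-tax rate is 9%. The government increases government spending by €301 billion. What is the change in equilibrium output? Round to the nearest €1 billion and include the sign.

+€1,278 billion

MPC = 1 − MPS = 1 − 0.16 = 0.84.
Expenditure multiplier = 1/(1 − c(1−t)) = 1/(1 − 0.84×0.91) = 1/0.2356 ≈ 4.244.
ΔY = k × ΔG = (+€301 billion) / 0.2356 ≈ +€1,278 billion.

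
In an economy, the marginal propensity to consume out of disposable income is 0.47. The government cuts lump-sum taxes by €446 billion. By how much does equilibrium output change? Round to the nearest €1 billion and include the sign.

A lump-sum tax change of −€446 billion shifts disposable income by +€446 billion; first-round consumption changes by −c × ΔT = −0.47 × (−€446 billion) = +€209.62 billion.
Expenditure multiplier = 1/(1 − MPC) = 1/(1 − 0.47) = 1/0.53 ≈ 1.887.
The tax multiplier is −c × k ≈ −0.887, so ΔY = k × (−c·ΔT) = (+€209.62 billion) / 0.53 ≈ +€396 billion.

+€396 billion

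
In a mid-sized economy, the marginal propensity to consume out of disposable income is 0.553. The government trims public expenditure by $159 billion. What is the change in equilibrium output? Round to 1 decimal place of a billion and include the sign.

Government-spending multiplier = 1/(1 − MPC) = 1/(1 − 0.553) = 1/0.447 ≈ 2.237.
ΔY = k × ΔG = (−$159 billion) / 0.447 ≈ −$355.7 billion.

−$355.7 billion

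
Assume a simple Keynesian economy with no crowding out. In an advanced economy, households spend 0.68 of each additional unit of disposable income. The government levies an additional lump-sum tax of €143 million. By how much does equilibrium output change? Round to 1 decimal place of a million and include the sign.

−€303.9 million

A lump-sum tax change of +€143 million shifts disposable income by −€143 million; first-round consumption changes by −c × ΔT = −0.68 × (+€143 million) = −€97.24 million.
Expenditure multiplier = 1/(1 − MPC) = 1/(1 − 0.68) = 1/0.32 = 3.125.
The tax multiplier is −c × k = −2.125, so ΔY = k × (−c·ΔT) = (−€97.24 million) / 0.32 ≈ −€303.9 million.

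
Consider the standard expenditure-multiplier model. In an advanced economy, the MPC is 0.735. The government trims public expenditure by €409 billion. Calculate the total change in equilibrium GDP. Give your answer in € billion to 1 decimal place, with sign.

Spending multiplier = 1/(1 − MPC) = 1/(1 − 0.735) = 1/0.265 ≈ 3.774.
ΔY = k × ΔG = (−€409 billion) / 0.265 ≈ −€1,543.4 billion.

−€1,543.4 billion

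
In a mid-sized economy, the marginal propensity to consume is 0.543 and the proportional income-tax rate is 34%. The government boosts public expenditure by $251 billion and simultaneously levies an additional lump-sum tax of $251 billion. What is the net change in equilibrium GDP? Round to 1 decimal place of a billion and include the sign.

Expenditure multiplier = 1/(1 − c(1−t)) = 1/(1 − 0.543×0.66) = 1/0.64162 ≈ 1.559.
ΔG contributes k·ΔG = (+$251 billion) / 0.64162 ≈ +$391.2 billion.
ΔT of +$251 billion changes first-round spending by −c·ΔT = −$136.293 billion, contributing k·(−c·ΔT) = (−$136.293 billion) / 0.64162 ≈ −$212.4 billion.
Net ΔY = k(ΔG − c·ΔT) = (+$114.707 billion) / 0.64162 ≈ +$178.8 billion.

+$178.8 billion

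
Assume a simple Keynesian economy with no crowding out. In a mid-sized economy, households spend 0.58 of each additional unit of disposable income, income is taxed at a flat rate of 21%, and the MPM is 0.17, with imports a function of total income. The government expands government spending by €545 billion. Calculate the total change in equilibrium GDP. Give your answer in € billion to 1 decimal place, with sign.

+€765.7 billion

Expenditure multiplier = 1/(1 − c(1−t) + m) = 1/(1 − 0.58×0.79 + 0.17) = 1/0.7118 ≈ 1.405.
ΔY = k × ΔG = (+€545 billion) / 0.7118 ≈ +€765.7 billion.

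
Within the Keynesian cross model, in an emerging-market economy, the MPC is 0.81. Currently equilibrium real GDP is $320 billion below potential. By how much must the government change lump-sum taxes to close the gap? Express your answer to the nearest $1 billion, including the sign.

Spending multiplier = 1/(1 − MPC) = 1/(1 − 0.81) = 1/0.19 ≈ 5.263.
Tax multiplier = −c·k = −0.81/0.19 ≈ −4.263. Need ΔY = +$320 billion, so ΔT = ΔY/(−c·k) = −(+$320 billion) × 0.19 / 0.81 ≈ −$75 billion.
The government should cut lump-sum taxes by $75 billion.

−$75 billion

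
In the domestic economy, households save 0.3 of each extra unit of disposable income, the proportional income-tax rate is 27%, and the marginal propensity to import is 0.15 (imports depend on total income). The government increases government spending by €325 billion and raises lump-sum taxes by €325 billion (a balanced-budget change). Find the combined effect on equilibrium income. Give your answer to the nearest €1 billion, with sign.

MPC = 1 − MPS = 1 − 0.3 = 0.7.
Expenditure multiplier = 1/(1 − c(1−t) + m) = 1/(1 − 0.7×0.73 + 0.15) = 1/0.639 ≈ 1.565.
ΔG contributes k·ΔG = (+€325 billion) / 0.639 ≈ +€508.6 billion.
ΔT of +€325 billion changes first-round spending by −c·ΔT = −€227.5 billion, contributing k·(−c·ΔT) = (−€227.5 billion) / 0.639 ≈ −€356 billion.
Net ΔY = k(ΔG − c·ΔT) = (+€97.5 billion) / 0.639 ≈ +€153 billion.

+€153 billion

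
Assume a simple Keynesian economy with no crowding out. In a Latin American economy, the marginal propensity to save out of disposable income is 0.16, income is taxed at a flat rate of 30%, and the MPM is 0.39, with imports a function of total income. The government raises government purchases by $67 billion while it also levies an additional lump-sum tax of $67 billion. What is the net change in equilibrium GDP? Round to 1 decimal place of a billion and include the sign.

MPC = 1 − MPS = 1 − 0.16 = 0.84.
Expenditure multiplier = 1/(1 − c(1−t) + m) = 1/(1 − 0.84×0.7 + 0.39) = 1/0.802 ≈ 1.247.
ΔG contributes k·ΔG = (+$67 billion) / 0.802 ≈ +$83.5 billion.
ΔT of +$67 billion changes first-round spending by −c·ΔT = −$56.28 billion, contributing k·(−c·ΔT) = (−$56.28 billion) / 0.802 ≈ −$70.2 billion.
Net ΔY = k(ΔG − c·ΔT) = (+$10.72 billion) / 0.802 ≈ +$13.4 billion.

+$13.4 billion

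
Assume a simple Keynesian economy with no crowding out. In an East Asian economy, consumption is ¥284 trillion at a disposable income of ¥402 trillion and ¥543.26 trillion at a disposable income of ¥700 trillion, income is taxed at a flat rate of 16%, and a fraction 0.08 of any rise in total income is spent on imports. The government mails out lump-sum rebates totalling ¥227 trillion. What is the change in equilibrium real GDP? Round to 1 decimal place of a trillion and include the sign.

+¥565.5 trillion

MPC = ΔC/ΔYd = (543.26 − 284)/(700 − 402) = 259.26/298 = 0.87.
A lump-sum tax change of −¥227 trillion shifts disposable income by +¥227 trillion; first-round consumption changes by −c × ΔT = −0.87 × (−¥227 trillion) = +¥197.49 trillion.
Expenditure multiplier = 1/(1 − c(1−t) + m) = 1/(1 − 0.87×0.84 + 0.08) = 1/0.3492 ≈ 2.864.
The tax multiplier is −c × k ≈ −2.491, so ΔY = k × (−c·ΔT) = (+¥197.49 trillion) / 0.3492 ≈ +¥565.5 trillion.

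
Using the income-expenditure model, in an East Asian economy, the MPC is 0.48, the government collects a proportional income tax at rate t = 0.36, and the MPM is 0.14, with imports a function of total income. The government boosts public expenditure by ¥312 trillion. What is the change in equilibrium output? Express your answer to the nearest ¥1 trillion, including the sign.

Expenditure multiplier = 1/(1 − c(1−t) + m) = 1/(1 − 0.48×0.64 + 0.14) = 1/0.8328 ≈ 1.201.
ΔY = k × ΔG = (+¥312 trillion) / 0.8328 ≈ +¥375 trillion.

+¥375 trillion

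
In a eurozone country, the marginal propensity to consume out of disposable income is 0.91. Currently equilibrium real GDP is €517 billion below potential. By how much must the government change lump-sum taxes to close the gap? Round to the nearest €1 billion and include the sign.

Spending multiplier = 1/(1 − MPC) = 1/(1 − 0.91) = 1/0.09 ≈ 11.111.
Tax multiplier = −c·k = −0.91/0.09 ≈ −10.111. Need ΔY = +€517 billion, so ΔT = ΔY/(−c·k) = −(+€517 billion) × 0.09 / 0.91 ≈ −€51 billion.
The government should cut lump-sum taxes by €51 billion.

−€51 billion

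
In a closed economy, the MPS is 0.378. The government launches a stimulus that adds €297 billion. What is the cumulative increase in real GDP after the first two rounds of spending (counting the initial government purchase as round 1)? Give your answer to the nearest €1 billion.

MPC = 1 − MPS = 1 − 0.378 = 0.622.
Round 1 adds ΔG = €297 billion; each later round is MPC = 0.622 times the previous.
After 2 rounds: 297 + 184.734 = ΔG·(1 − c^2)/(1 − c) = 297 × (1 − 0.386884)/0.378 ≈ €482 billion.

€482 billion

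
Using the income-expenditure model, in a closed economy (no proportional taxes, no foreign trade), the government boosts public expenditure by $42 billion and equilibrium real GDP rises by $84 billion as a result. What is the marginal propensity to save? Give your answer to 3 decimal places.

Implied spending multiplier k = ΔY/ΔG = 84/42 = 2.
Since k = 1/(1 − MPC), MPC = 1 − 1/k = 1 − ΔG/ΔY = 1 − 42/84 = 0.500.
MPS = 1 − MPC = 0.500.

0.500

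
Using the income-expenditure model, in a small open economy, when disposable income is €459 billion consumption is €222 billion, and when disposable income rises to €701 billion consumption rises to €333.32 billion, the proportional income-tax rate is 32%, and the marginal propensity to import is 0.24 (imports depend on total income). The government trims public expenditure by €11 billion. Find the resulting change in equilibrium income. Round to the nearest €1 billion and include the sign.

−€12 billion

MPC = ΔC/ΔYd = (333.32 − 222)/(701 − 459) = 111.32/242 = 0.46.
Government-spending multiplier = 1/(1 − c(1−t) + m) = 1/(1 − 0.46×0.68 + 0.24) = 1/0.9272 ≈ 1.079.
ΔY = k × ΔG = (−€11 billion) / 0.9272 ≈ −€12 billion.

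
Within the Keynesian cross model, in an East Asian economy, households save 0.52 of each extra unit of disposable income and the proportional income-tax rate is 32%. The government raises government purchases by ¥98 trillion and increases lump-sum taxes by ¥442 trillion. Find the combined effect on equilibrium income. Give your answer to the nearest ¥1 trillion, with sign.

−¥169 trillion

MPC = 1 − MPS = 1 − 0.52 = 0.48.
Expenditure multiplier = 1/(1 − c(1−t)) = 1/(1 − 0.48×0.68) = 1/0.6736 ≈ 1.485.
ΔG contributes k·ΔG = (+¥98 trillion) / 0.6736 ≈ +¥145.5 trillion.
ΔT of +¥442 trillion changes first-round spending by −c·ΔT = −¥212.16 trillion, contributing k·(−c·ΔT) = (−¥212.16 trillion) / 0.6736 ≈ −¥315 trillion.
Net ΔY = k(ΔG − c·ΔT) = (−¥114.16 trillion) / 0.6736 ≈ −¥169 trillion.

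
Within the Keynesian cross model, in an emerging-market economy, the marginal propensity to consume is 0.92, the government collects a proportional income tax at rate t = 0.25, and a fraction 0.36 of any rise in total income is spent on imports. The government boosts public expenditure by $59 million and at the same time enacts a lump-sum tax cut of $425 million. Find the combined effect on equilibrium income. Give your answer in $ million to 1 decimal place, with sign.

Expenditure multiplier = 1/(1 − c(1−t) + m) = 1/(1 − 0.92×0.75 + 0.36) = 1/0.67 ≈ 1.493.
ΔG contributes k·ΔG = (+$59 million) / 0.67 ≈ +$88.1 million.
ΔT of −$425 million changes first-round spending by −c·ΔT = +$391 million, contributing k·(−c·ΔT) = (+$391 million) / 0.67 ≈ +$583.6 million.
Net ΔY = k(ΔG − c·ΔT) = (+$450 million) / 0.67 ≈ +$671.6 million.

+$671.6 million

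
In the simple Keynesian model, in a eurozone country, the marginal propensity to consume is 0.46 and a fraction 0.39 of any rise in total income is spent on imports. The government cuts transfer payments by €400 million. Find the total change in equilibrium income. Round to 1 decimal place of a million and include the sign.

The transfer change shifts disposable income by −€400 million, so first-round consumption changes by c·ΔTR = 0.46 × (−€400 million) = −€184 million.
Expenditure multiplier = 1/(1 − c + m) = 1/(1 − 0.46 + 0.39) = 1/0.93 ≈ 1.075.
The transfer multiplier is c × k ≈ 0.495, so ΔY = k × (c·ΔTR) = (−€184 million) / 0.93 ≈ −€197.8 million.

−€197.8 million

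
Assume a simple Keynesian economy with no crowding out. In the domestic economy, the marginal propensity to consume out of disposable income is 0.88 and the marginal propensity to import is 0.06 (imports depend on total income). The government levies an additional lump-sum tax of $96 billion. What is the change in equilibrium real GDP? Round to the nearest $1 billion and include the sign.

A lump-sum tax change of +$96 billion shifts disposable income by −$96 billion; first-round consumption changes by −c × ΔT = −0.88 × (+$96 billion) = −$84.48 billion.
Expenditure multiplier = 1/(1 − c + m) = 1/(1 − 0.88 + 0.06) = 1/0.18 ≈ 5.556.
The tax multiplier is −c × k ≈ −4.889, so ΔY = k × (−c·ΔT) = (−$84.48 billion) / 0.18 ≈ −$469 billion.

−$469 billion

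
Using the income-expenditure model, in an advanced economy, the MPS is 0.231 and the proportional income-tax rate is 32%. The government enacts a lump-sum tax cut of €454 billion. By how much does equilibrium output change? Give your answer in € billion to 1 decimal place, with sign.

+€731.8 billion

MPC = 1 − MPS = 1 − 0.231 = 0.769.
A lump-sum tax change of −€454 billion shifts disposable income by +€454 billion; first-round consumption changes by −c × ΔT = −0.769 × (−€454 billion) = +€349.126 billion.
Expenditure multiplier = 1/(1 − c(1−t)) = 1/(1 − 0.769×0.68) = 1/0.47708 ≈ 2.096.
The tax multiplier is −c × k ≈ −1.612, so ΔY = k × (−c·ΔT) = (+€349.126 billion) / 0.47708 ≈ +€731.8 billion.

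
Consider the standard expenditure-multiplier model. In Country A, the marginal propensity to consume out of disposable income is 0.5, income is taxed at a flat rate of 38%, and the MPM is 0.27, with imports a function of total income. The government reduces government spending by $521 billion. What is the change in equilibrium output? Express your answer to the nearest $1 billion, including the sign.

Spending multiplier = 1/(1 − c(1−t) + m) = 1/(1 − 0.5×0.62 + 0.27) = 1/0.96 ≈ 1.042.
ΔY = k × ΔG = (−$521 billion) / 0.96 ≈ −$543 billion.

−$543 billion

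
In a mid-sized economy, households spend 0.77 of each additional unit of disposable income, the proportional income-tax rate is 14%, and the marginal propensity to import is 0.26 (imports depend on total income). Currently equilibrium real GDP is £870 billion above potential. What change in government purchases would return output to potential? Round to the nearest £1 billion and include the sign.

Spending multiplier = 1/(1 − c(1−t) + m) = 1/(1 − 0.77×0.86 + 0.26) = 1/0.5978 ≈ 1.673.
Need ΔY = −£870 billion, so ΔG = ΔY/k = (−£870 billion) × 0.5978 ≈ −£520 billion.
The government should cut government purchases by £520 billion.

−£520 billion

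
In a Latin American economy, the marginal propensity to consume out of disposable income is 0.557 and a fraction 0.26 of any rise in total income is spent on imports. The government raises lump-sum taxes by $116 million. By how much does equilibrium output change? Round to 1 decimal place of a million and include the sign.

−$91.9 million

A lump-sum tax change of +$116 million shifts disposable income by −$116 million; first-round consumption changes by −c × ΔT = −0.557 × (+$116 million) = −$64.612 million.
Expenditure multiplier = 1/(1 − c + m) = 1/(1 − 0.557 + 0.26) = 1/0.703 ≈ 1.422.
The tax multiplier is −c × k ≈ −0.792, so ΔY = k × (−c·ΔT) = (−$64.612 million) / 0.703 ≈ −$91.9 million.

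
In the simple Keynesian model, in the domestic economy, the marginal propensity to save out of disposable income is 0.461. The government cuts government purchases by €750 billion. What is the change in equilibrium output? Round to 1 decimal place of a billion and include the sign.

−€1,626.9 billion

MPC = 1 − MPS = 1 − 0.461 = 0.539.
Government-spending multiplier = 1/(1 − MPC) = 1/(1 − 0.539) = 1/0.461 ≈ 2.169.
ΔY = k × ΔG = (−€750 billion) / 0.461 ≈ −€1,626.9 billion.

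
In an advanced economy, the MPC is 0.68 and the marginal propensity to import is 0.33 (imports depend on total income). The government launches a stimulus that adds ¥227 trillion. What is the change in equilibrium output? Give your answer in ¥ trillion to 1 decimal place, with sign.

+¥349.2 trillion

Spending multiplier = 1/(1 − c + m) = 1/(1 − 0.68 + 0.33) = 1/0.65 ≈ 1.538.
ΔY = k × ΔG = (+¥227 trillion) / 0.65 ≈ +¥349.2 trillion.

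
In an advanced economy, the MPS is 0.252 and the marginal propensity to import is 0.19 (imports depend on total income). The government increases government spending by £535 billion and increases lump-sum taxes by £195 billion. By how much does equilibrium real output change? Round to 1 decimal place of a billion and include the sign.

+£880.4 billion

MPC = 1 − MPS = 1 − 0.252 = 0.748.
Expenditure multiplier = 1/(1 − c + m) = 1/(1 − 0.748 + 0.19) = 1/0.442 ≈ 2.262.
ΔG contributes k·ΔG = (+£535 billion) / 0.442 ≈ +£1,210.4 billion.
ΔT of +£195 billion changes first-round spending by −c·ΔT = −£145.86 billion, contributing k·(−c·ΔT) = (−£145.86 billion) / 0.442 = −£330 billion.
Net ΔY = k(ΔG − c·ΔT) = (+£389.14 billion) / 0.442 ≈ +£880.4 billion.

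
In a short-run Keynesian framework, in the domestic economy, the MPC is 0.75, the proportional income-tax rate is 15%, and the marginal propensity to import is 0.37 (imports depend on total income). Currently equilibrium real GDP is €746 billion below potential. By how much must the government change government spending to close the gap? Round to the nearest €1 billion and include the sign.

Spending multiplier = 1/(1 − c(1−t) + m) = 1/(1 − 0.75×0.85 + 0.37) = 1/0.7325 ≈ 1.365.
Need ΔY = +€746 billion, so ΔG = ΔY/k = (+€746 billion) × 0.7325 ≈ +€546 billion.
The government should increase government spending by €546 billion.

+€546 billion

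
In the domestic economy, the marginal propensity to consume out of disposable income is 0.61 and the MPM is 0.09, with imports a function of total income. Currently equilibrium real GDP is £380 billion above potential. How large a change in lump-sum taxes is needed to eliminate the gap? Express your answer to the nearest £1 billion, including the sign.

+£299 billion

Spending multiplier = 1/(1 − c + m) = 1/(1 − 0.61 + 0.09) = 1/0.48 ≈ 2.083.
Tax multiplier = −c·k = −0.61/0.48 ≈ −1.271. Need ΔY = −£380 billion, so ΔT = ΔY/(−c·k) = −(−£380 billion) × 0.48 / 0.61 ≈ +£299 billion.
The government should raise lump-sum taxes by £299 billion.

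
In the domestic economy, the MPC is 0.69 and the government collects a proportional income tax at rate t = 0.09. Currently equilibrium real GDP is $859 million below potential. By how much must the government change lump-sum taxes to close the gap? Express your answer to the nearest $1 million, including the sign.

−$463 million

Spending multiplier = 1/(1 − c(1−t)) = 1/(1 − 0.69×0.91) = 1/0.3721 ≈ 2.687.
Tax multiplier = −c·k = −0.69/0.3721 ≈ −1.854. Need ΔY = +$859 million, so ΔT = ΔY/(−c·k) = −(+$859 million) × 0.3721 / 0.69 ≈ −$463 million.
The government should cut lump-sum taxes by $463 million.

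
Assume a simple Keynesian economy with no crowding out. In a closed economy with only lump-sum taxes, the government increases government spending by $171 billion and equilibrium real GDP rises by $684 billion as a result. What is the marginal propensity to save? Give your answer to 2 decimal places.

Implied spending multiplier k = ΔY/ΔG = 684/171 = 4.
Since k = 1/(1 − MPC), MPC = 1 − 1/k = 1 − ΔG/ΔY = 1 − 171/684 = 0.75.
MPS = 1 − MPC = 0.25.

0.25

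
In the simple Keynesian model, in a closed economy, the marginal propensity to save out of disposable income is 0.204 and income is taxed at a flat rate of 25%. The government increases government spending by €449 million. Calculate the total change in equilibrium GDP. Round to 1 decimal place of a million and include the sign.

+€1,114.1 million

MPC = 1 − MPS = 1 − 0.204 = 0.796.
Government-spending multiplier = 1/(1 − c(1−t)) = 1/(1 − 0.796×0.75) = 1/0.403 ≈ 2.481.
ΔY = k × ΔG = (+€449 million) / 0.403 ≈ +€1,114.1 million.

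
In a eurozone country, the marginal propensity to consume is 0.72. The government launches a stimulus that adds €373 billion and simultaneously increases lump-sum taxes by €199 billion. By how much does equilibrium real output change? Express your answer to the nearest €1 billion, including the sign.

+€820 billion

Expenditure multiplier = 1/(1 − MPC) = 1/(1 − 0.72) = 1/0.28 ≈ 3.571.
ΔG contributes k·ΔG = (+€373 billion) / 0.28 ≈ +€1,332.1 billion.
ΔT of +€199 billion changes first-round spending by −c·ΔT = −€143.28 billion, contributing k·(−c·ΔT) = (−€143.28 billion) / 0.28 ≈ −€511.7 billion.
Net ΔY = k(ΔG − c·ΔT) = (+€229.72 billion) / 0.28 ≈ +€820 billion.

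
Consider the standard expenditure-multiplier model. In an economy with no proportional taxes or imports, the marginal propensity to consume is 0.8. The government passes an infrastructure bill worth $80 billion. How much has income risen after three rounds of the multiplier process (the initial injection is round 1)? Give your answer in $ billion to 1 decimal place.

$195.2 billion

Round 1 adds ΔG = $80 billion; each later round is MPC = 0.8 times the previous.
After 3 rounds: 80 + 64 + 51.2 = ΔG·(1 − c^3)/(1 − c) = 80 × (1 − 0.512)/0.2 = $195.2 billion.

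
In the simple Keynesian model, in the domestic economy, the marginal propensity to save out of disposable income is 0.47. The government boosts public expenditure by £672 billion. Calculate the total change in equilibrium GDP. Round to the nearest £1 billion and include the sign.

MPC = 1 − MPS = 1 − 0.47 = 0.53.
Expenditure multiplier = 1/(1 − MPC) = 1/(1 − 0.53) = 1/0.47 ≈ 2.128.
ΔY = k × ΔG = (+£672 billion) / 0.47 ≈ +£1,430 billion.

+£1,430 billion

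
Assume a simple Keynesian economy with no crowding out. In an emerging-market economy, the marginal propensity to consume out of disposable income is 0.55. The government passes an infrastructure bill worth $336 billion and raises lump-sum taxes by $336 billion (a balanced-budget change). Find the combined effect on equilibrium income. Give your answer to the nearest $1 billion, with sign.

+$336 billion

Expenditure multiplier = 1/(1 − MPC) = 1/(1 − 0.55) = 1/0.45 ≈ 2.222.
ΔG contributes k·ΔG = (+$336 billion) / 0.45 ≈ +$746.7 billion.
ΔT of +$336 billion changes first-round spending by −c·ΔT = −$184.8 billion, contributing k·(−c·ΔT) = (−$184.8 billion) / 0.45 ≈ −$410.7 billion.
With ΔG = ΔT and no other leakages, the balanced-budget multiplier is 1, so ΔY = ΔG = +$336 billion.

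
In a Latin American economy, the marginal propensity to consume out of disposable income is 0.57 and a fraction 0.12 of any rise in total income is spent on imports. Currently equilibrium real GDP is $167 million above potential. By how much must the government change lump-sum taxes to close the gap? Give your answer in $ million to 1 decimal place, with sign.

Spending multiplier = 1/(1 − c + m) = 1/(1 − 0.57 + 0.12) = 1/0.55 ≈ 1.818.
Tax multiplier = −c·k = −0.57/0.55 ≈ −1.036. Need ΔY = −$167 million, so ΔT = ΔY/(−c·k) = −(−$167 million) × 0.55 / 0.57 ≈ +$161.1 million.
The government should raise lump-sum taxes by $161.1 million.

+$161.1 million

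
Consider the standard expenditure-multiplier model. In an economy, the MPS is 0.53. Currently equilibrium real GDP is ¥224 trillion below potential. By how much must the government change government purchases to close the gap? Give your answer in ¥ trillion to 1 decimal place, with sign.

MPC = 1 − MPS = 1 − 0.53 = 0.47.
Spending multiplier = 1/(1 − MPC) = 1/(1 − 0.47) = 1/0.53 ≈ 1.887.
Need ΔY = +¥224 trillion, so ΔG = ΔY/k = (+¥224 trillion) × 0.53 ≈ +¥118.7 trillion.
The government should increase government purchases by ¥118.7 trillion.

+¥118.7 trillion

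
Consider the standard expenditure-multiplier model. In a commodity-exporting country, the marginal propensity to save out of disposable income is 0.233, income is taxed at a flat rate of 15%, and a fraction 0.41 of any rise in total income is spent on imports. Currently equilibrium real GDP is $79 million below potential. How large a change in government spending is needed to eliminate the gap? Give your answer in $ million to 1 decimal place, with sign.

MPC = 1 − MPS = 1 − 0.233 = 0.767.
Spending multiplier = 1/(1 − c(1−t) + m) = 1/(1 − 0.767×0.85 + 0.41) = 1/0.75805 ≈ 1.319.
Need ΔY = +$79 million, so ΔG = ΔY/k = (+$79 million) × 0.75805 ≈ +$59.9 million.
The government should increase government spending by $59.9 million.

+$59.9 million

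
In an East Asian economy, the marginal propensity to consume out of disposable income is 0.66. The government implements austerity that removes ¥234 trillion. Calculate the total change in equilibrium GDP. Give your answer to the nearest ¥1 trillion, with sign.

Spending multiplier = 1/(1 − MPC) = 1/(1 − 0.66) = 1/0.34 ≈ 2.941.
ΔY = k × ΔG = (−¥234 trillion) / 0.34 ≈ −¥688 trillion.

−¥688 trillion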